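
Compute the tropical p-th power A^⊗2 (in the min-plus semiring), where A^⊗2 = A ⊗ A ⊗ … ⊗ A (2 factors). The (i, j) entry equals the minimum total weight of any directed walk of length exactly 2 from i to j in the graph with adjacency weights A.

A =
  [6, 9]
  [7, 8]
A^⊗2 =
  [12, 15]
  [13, 16]

Each entry (A^⊗2)_ij equals the minimum over all length-2 walks i = v_0 → v_1 → … → v_2 = j of Σ_t A[v_t][v_{t+1}]. For example, for (i, j) = (0, 1) we minimise over 2 possible intermediate vertex sequences; the minimum is 15, attained along the walk 0 → 0 → 1.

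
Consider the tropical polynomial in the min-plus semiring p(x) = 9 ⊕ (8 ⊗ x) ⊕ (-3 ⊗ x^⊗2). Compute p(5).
p(5) = 7

A tropical monomial a ⊗ x^⊗i evaluates to a + i · x. Evaluating each term at x = 5:
  Term 0 contributes 9 + 0 · 5 = 9
  Term 1 contributes 8 + 1 · 5 = 13
  Term 2 contributes -3 + 2 · 5 = 7
p(5) = ⊕ of these = min[9, 13, 7] = 7.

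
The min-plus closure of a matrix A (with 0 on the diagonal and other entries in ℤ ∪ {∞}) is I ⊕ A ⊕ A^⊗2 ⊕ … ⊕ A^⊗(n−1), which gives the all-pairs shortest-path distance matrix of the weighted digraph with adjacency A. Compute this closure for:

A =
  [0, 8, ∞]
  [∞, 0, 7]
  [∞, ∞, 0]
Closure =
  [0, 8, 15]
  [∞, 0, 7]
  [∞, ∞, 0]

This is the Floyd-Warshall all-pairs shortest-path computation. For each intermediate vertex k = 0, 1, …, 2, update dist[i][j] ← min(dist[i][j], dist[i][k] + dist[k][j]). The final matrix gives, for each (i, j), the minimum total weight of any directed path from i to j (possibly empty when i = j).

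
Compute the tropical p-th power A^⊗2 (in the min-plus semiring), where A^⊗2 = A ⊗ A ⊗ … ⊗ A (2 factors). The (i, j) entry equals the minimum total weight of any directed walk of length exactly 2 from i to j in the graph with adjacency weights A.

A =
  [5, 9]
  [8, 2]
A^⊗2 =
  [10, 11]
  [10, 4]

Each entry (A^⊗2)_ij equals the minimum over all length-2 walks i = v_0 → v_1 → … → v_2 = j of Σ_t A[v_t][v_{t+1}]. For example, for (i, j) = (0, 1) we minimise over 2 possible intermediate vertex sequences; the minimum is 11, attained along the walk 0 → 1 → 1.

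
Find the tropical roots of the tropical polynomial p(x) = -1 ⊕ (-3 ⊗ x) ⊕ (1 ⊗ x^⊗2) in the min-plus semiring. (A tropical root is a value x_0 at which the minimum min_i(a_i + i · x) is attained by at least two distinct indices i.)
Roots: {-4, 2}

Each tropical root is a break point of the lower envelope of the lines y = a_i + i · x (there are 3 lines, with slopes 0, 1, ..., 2). Only the lines that attain the minimum somewhere contribute to roots; other lines are dominated. Here the surviving (envelope) indices are i = 2, i = 1, i = 0.
Intersections between consecutive envelope lines give the roots: for adjacent envelope indices i < j the intersection is x = (a_i − a_j) / (j − i). Reading off the sorted break points: {-4, 2}.
Verification: at each break x_0, at least two indices attain the minimum of min_i(a_i + i · x_0).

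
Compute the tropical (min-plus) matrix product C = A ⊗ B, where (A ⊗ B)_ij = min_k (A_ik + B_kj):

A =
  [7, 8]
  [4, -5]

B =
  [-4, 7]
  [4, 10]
A ⊗ B =
  [3, 14]
  [-1, 5]

Apply the min-plus product entry-by-entry:
  C[0][0] = min over k of (A[0][0] + B[0][0] = 7 + -4 = 3, A[0][1] + B[1][0] = 8 + 4 = 12) = 3 (attained at k = 0)
  C[0][1] = min over k of (A[0][0] + B[0][1] = 7 + 7 = 14, A[0][1] + B[1][1] = 8 + 10 = 18) = 14 (attained at k = 0)
  C[1][0] = min over k of (A[1][0] + B[0][0] = 4 + -4 = 0, A[1][1] + B[1][0] = -5 + 4 = -1) = -1 (attained at k = 1)
  C[1][1] = min over k of (A[1][0] + B[0][1] = 4 + 7 = 11, A[1][1] + B[1][1] = -5 + 10 = 5) = 5 (attained at k = 1)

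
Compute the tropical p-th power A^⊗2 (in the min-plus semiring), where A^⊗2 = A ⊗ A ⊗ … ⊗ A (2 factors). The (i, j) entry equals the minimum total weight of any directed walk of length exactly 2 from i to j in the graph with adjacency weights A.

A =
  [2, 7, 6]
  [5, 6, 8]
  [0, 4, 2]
A^⊗2 =
  [4, 9, 8]
  [7, 12, 10]
  [2, 6, 4]

Each entry (A^⊗2)_ij equals the minimum over all length-2 walks i = v_0 → v_1 → … → v_2 = j of Σ_t A[v_t][v_{t+1}]. For example, for (i, j) = (0, 2) we minimise over 3 possible intermediate vertex sequences; the minimum is 8, attained along the walk 0 → 0 → 2.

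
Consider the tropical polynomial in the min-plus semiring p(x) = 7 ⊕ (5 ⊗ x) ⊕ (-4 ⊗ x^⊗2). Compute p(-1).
p(-1) = -6

A tropical monomial a ⊗ x^⊗i evaluates to a + i · x. Evaluating each term at x = -1:
  Term 0 contributes 7 + 0 · -1 = 7
  Term 1 contributes 5 + 1 · -1 = 4
  Term 2 contributes -4 + 2 · -1 = -6
p(-1) = ⊕ of these = min[7, 4, -6] = -6.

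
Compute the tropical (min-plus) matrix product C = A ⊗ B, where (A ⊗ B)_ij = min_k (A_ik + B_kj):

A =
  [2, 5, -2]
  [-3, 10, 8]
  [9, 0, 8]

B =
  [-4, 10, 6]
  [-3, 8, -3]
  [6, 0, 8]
A ⊗ B =
  [-2, -2, 2]
  [-7, 7, 3]
  [-3, 8, -3]

Apply the min-plus product entry-by-entry:
  C[0][0] = min over k of (A[0][0] + B[0][0] = 2 + -4 = -2, A[0][1] + B[1][0] = 5 + -3 = 2, A[0][2] + B[2][0] = -2 + 6 = 4) = -2 (attained at k = 0)
  C[0][1] = min over k of (A[0][0] + B[0][1] = 2 + 10 = 12, A[0][1] + B[1][1] = 5 + 8 = 13, A[0][2] + B[2][1] = -2 + 0 = -2) = -2 (attained at k = 2)
  C[0][2] = min over k of (A[0][0] + B[0][2] = 2 + 6 = 8, A[0][1] + B[1][2] = 5 + -3 = 2, A[0][2] + B[2][2] = -2 + 8 = 6) = 2 (attained at k = 1)
  C[1][0] = min over k of (A[1][0] + B[0][0] = -3 + -4 = -7, A[1][1] + B[1][0] = 10 + -3 = 7, A[1][2] + B[2][0] = 8 + 6 = 14) = -7 (attained at k = 0)
  C[1][1] = min over k of (A[1][0] + B[0][1] = -3 + 10 = 7, A[1][1] + B[1][1] = 10 + 8 = 18, A[1][2] + B[2][1] = 8 + 0 = 8) = 7 (attained at k = 0)
  C[1][2] = min over k of (A[1][0] + B[0][2] = -3 + 6 = 3, A[1][1] + B[1][2] = 10 + -3 = 7, A[1][2] + B[2][2] = 8 + 8 = 16) = 3 (attained at k = 0)
  C[2][0] = min over k of (A[2][0] + B[0][0] = 9 + -4 = 5, A[2][1] + B[1][0] = 0 + -3 = -3, A[2][2] + B[2][0] = 8 + 6 = 14) = -3 (attained at k = 1)
  C[2][1] = min over k of (A[2][0] + B[0][1] = 9 + 10 = 19, A[2][1] + B[1][1] = 0 + 8 = 8, A[2][2] + B[2][1] = 8 + 0 = 8) = 8 (attained at k = 1)
  C[2][2] = min over k of (A[2][0] + B[0][2] = 9 + 6 = 15, A[2][1] + B[1][2] = 0 + -3 = -3, A[2][2] + B[2][2] = 8 + 8 = 16) = -3 (attained at k = 1)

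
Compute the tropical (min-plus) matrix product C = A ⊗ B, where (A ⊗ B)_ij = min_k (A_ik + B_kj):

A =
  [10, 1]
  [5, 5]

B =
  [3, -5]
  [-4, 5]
A ⊗ B =
  [-3, 5]
  [1, 0]

Apply the min-plus product entry-by-entry:
  C[0][0] = min over k of (A[0][0] + B[0][0] = 10 + 3 = 13, A[0][1] + B[1][0] = 1 + -4 = -3) = -3 (attained at k = 1)
  C[0][1] = min over k of (A[0][0] + B[0][1] = 10 + -5 = 5, A[0][1] + B[1][1] = 1 + 5 = 6) = 5 (attained at k = 0)
  C[1][0] = min over k of (A[1][0] + B[0][0] = 5 + 3 = 8, A[1][1] + B[1][0] = 5 + -4 = 1) = 1 (attained at k = 1)
  C[1][1] = min over k of (A[1][0] + B[0][1] = 5 + -5 = 0, A[1][1] + B[1][1] = 5 + 5 = 10) = 0 (attained at k = 0)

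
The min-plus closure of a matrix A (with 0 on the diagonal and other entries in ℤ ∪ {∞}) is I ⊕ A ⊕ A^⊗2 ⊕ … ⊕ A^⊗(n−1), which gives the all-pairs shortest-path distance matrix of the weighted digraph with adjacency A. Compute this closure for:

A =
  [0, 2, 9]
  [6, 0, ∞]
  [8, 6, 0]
Closure =
  [0, 2, 9]
  [6, 0, 15]
  [8, 6, 0]

This is the Floyd-Warshall all-pairs shortest-path computation. For each intermediate vertex k = 0, 1, …, 2, update dist[i][j] ← min(dist[i][j], dist[i][k] + dist[k][j]). The final matrix gives, for each (i, j), the minimum total weight of any directed path from i to j (possibly empty when i = j).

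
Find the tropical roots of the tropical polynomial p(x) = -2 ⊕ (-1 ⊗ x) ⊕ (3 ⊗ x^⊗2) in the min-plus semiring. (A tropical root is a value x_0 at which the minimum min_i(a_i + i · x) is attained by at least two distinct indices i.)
Roots: {-4, -1}

Each tropical root is a break point of the lower envelope of the lines y = a_i + i · x (there are 3 lines, with slopes 0, 1, ..., 2). Only the lines that attain the minimum somewhere contribute to roots; other lines are dominated. Here the surviving (envelope) indices are i = 2, i = 1, i = 0.
Intersections between consecutive envelope lines give the roots: for adjacent envelope indices i < j the intersection is x = (a_i − a_j) / (j − i). Reading off the sorted break points: {-4, -1}.
Verification: at each break x_0, at least two indices attain the minimum of min_i(a_i + i · x_0).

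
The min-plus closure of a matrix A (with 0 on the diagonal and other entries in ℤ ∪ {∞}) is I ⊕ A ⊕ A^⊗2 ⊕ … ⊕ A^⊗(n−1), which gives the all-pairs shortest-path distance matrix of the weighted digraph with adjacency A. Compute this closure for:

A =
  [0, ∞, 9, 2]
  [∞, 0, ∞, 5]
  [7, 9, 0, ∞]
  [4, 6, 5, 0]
Closure =
  [0, 8, 7, 2]
  [9, 0, 10, 5]
  [7, 9, 0, 9]
  [4, 6, 5, 0]

This is the Floyd-Warshall all-pairs shortest-path computation. For each intermediate vertex k = 0, 1, …, 3, update dist[i][j] ← min(dist[i][j], dist[i][k] + dist[k][j]). The final matrix gives, for each (i, j), the minimum total weight of any directed path from i to j (possibly empty when i = j).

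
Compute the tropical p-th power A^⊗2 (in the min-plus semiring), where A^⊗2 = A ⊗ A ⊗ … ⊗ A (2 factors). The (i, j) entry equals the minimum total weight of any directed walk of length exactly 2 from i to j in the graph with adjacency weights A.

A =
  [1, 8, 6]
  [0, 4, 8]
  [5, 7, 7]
A^⊗2 =
  [2, 9, 7]
  [1, 8, 6]
  [6, 11, 11]

Each entry (A^⊗2)_ij equals the minimum over all length-2 walks i = v_0 → v_1 → … → v_2 = j of Σ_t A[v_t][v_{t+1}]. For example, for (i, j) = (0, 2) we minimise over 3 possible intermediate vertex sequences; the minimum is 7, attained along the walk 0 → 0 → 2.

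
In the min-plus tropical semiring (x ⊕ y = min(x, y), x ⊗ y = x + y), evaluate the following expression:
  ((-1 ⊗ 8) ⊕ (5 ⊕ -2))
((-1 ⊗ 8) ⊕ (5 ⊕ -2)) = -2

Expand innermost to outermost. Recall ⊕ takes the minimum of its arguments and ⊗ takes their sum. Working out the expression ((-1 ⊗ 8) ⊕ (5 ⊕ -2)) gives -2.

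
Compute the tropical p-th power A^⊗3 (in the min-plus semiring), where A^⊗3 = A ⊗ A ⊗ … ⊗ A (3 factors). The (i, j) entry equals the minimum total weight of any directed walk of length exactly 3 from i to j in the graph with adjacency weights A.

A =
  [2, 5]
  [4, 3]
A^⊗3 =
  [6, 9]
  [8, 9]

Each entry (A^⊗3)_ij equals the minimum over all length-3 walks i = v_0 → v_1 → … → v_3 = j of Σ_t A[v_t][v_{t+1}]. For example, for (i, j) = (0, 1) we minimise over 4 possible intermediate vertex sequences; the minimum is 9, attained along the walk 0 → 0 → 0 → 1.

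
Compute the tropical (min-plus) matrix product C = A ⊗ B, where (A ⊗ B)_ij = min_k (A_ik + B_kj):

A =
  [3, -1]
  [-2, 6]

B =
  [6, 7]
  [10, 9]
A ⊗ B =
  [9, 8]
  [4, 5]

Apply the min-plus product entry-by-entry:
  C[0][0] = min over k of (A[0][0] + B[0][0] = 3 + 6 = 9, A[0][1] + B[1][0] = -1 + 10 = 9) = 9 (attained at k = 0)
  C[0][1] = min over k of (A[0][0] + B[0][1] = 3 + 7 = 10, A[0][1] + B[1][1] = -1 + 9 = 8) = 8 (attained at k = 1)
  C[1][0] = min over k of (A[1][0] + B[0][0] = -2 + 6 = 4, A[1][1] + B[1][0] = 6 + 10 = 16) = 4 (attained at k = 0)
  C[1][1] = min over k of (A[1][0] + B[0][1] = -2 + 7 = 5, A[1][1] + B[1][1] = 6 + 9 = 15) = 5 (attained at k = 0)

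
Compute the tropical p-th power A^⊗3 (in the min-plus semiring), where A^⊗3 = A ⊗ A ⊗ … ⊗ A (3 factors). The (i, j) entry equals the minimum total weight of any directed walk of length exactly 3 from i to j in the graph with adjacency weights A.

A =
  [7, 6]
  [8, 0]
A^⊗3 =
  [14, 6]
  [8, 0]

Each entry (A^⊗3)_ij equals the minimum over all length-3 walks i = v_0 → v_1 → … → v_3 = j of Σ_t A[v_t][v_{t+1}]. For example, for (i, j) = (0, 1) we minimise over 4 possible intermediate vertex sequences; the minimum is 6, attained along the walk 0 → 1 → 1 → 1.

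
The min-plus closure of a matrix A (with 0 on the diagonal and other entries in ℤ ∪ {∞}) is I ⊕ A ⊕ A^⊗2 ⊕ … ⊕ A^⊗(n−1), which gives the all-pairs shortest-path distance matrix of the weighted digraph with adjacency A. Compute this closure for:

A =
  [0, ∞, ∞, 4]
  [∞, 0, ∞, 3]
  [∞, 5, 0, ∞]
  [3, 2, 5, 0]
Closure =
  [0, 6, 9, 4]
  [6, 0, 8, 3]
  [11, 5, 0, 8]
  [3, 2, 5, 0]

This is the Floyd-Warshall all-pairs shortest-path computation. For each intermediate vertex k = 0, 1, …, 3, update dist[i][j] ← min(dist[i][j], dist[i][k] + dist[k][j]). The final matrix gives, for each (i, j), the minimum total weight of any directed path from i to j (possibly empty when i = j).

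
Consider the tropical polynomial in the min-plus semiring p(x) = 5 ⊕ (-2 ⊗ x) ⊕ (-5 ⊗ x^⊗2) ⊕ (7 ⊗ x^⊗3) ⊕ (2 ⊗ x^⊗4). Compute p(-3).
p(-3) = -11

A tropical monomial a ⊗ x^⊗i evaluates to a + i · x. Evaluating each term at x = -3:
  Term 0 contributes 5 + 0 · -3 = 5
  Term 1 contributes -2 + 1 · -3 = -5
  Term 2 contributes -5 + 2 · -3 = -11
  Term 3 contributes 7 + 3 · -3 = -2
  Term 4 contributes 2 + 4 · -3 = -10
p(-3) = ⊕ of these = min[5, -5, -11, -2, -10] = -11.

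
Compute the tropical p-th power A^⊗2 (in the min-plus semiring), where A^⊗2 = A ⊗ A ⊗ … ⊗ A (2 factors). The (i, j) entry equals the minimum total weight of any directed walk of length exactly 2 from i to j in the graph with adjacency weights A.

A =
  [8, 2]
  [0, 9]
A^⊗2 =
  [2, 10]
  [8, 2]

Each entry (A^⊗2)_ij equals the minimum over all length-2 walks i = v_0 → v_1 → … → v_2 = j of Σ_t A[v_t][v_{t+1}]. For example, for (i, j) = (0, 1) we minimise over 2 possible intermediate vertex sequences; the minimum is 10, attained along the walk 0 → 0 → 1.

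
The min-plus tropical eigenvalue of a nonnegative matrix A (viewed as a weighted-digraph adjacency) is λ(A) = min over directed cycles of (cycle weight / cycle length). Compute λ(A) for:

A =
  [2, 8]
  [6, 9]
λ(A) = 2

Enumerate directed cycles and compute their means (weight / length). Sample:
  cycle 0 → 0: weight = 2, length = 1, mean = 2/1 ≈ 2.000
  cycle 1 → 1: weight = 9, length = 1, mean = 9/1 ≈ 9.000
  cycle 0 → 1 → 0: weight = 14, length = 2, mean = 14/2 ≈ 7.000
  cycle 1 → 0 → 1: weight = 14, length = 2, mean = 14/2 ≈ 7.000
Minimum mean = 2.000, attained e.g. along the cycle 0 → 0 with weight 2 and length 1. So λ(A) = 2/1 = 2.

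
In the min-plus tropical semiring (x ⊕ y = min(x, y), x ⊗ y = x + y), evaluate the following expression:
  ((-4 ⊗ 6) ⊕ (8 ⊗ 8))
((-4 ⊗ 6) ⊕ (8 ⊗ 8)) = 2

Expand innermost to outermost. Recall ⊕ takes the minimum of its arguments and ⊗ takes their sum. Working out the expression ((-4 ⊗ 6) ⊕ (8 ⊗ 8)) gives 2.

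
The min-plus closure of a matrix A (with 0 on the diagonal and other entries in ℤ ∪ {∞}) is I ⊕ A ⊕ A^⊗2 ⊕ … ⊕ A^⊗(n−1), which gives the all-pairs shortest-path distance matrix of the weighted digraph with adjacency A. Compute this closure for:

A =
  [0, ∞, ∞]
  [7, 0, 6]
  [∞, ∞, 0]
Closure =
  [0, ∞, ∞]
  [7, 0, 6]
  [∞, ∞, 0]

This is the Floyd-Warshall all-pairs shortest-path computation. For each intermediate vertex k = 0, 1, …, 2, update dist[i][j] ← min(dist[i][j], dist[i][k] + dist[k][j]). The final matrix gives, for each (i, j), the minimum total weight of any directed path from i to j (possibly empty when i = j).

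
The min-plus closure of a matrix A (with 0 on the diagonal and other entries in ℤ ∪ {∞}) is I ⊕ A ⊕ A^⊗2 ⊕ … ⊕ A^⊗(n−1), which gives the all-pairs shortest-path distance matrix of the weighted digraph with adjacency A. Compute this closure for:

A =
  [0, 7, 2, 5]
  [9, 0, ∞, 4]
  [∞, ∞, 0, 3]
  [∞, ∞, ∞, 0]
Closure =
  [0, 7, 2, 5]
  [9, 0, 11, 4]
  [∞, ∞, 0, 3]
  [∞, ∞, ∞, 0]

This is the Floyd-Warshall all-pairs shortest-path computation. For each intermediate vertex k = 0, 1, …, 3, update dist[i][j] ← min(dist[i][j], dist[i][k] + dist[k][j]). The final matrix gives, for each (i, j), the minimum total weight of any directed path from i to j (possibly empty when i = j).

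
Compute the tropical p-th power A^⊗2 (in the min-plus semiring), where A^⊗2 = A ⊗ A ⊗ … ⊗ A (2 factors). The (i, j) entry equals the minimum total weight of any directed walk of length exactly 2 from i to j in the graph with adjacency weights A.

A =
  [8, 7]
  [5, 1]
A^⊗2 =
  [12, 8]
  [6, 2]

Each entry (A^⊗2)_ij equals the minimum over all length-2 walks i = v_0 → v_1 → … → v_2 = j of Σ_t A[v_t][v_{t+1}]. For example, for (i, j) = (0, 1) we minimise over 2 possible intermediate vertex sequences; the minimum is 8, attained along the walk 0 → 1 → 1.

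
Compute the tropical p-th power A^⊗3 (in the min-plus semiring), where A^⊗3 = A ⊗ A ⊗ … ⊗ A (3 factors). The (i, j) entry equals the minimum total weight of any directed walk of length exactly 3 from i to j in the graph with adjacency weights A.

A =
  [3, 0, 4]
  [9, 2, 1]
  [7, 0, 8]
A^⊗3 =
  [8, 1, 3]
  [10, 3, 2]
  [8, 1, 3]

Each entry (A^⊗3)_ij equals the minimum over all length-3 walks i = v_0 → v_1 → … → v_3 = j of Σ_t A[v_t][v_{t+1}]. For example, for (i, j) = (0, 2) we minimise over 9 possible intermediate vertex sequences; the minimum is 3, attained along the walk 0 → 1 → 1 → 2.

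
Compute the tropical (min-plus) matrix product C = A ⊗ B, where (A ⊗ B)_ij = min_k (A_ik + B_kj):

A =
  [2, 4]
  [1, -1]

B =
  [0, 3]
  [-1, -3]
A ⊗ B =
  [2, 1]
  [-2, -4]

Apply the min-plus product entry-by-entry:
  C[0][0] = min over k of (A[0][0] + B[0][0] = 2 + 0 = 2, A[0][1] + B[1][0] = 4 + -1 = 3) = 2 (attained at k = 0)
  C[0][1] = min over k of (A[0][0] + B[0][1] = 2 + 3 = 5, A[0][1] + B[1][1] = 4 + -3 = 1) = 1 (attained at k = 1)
  C[1][0] = min over k of (A[1][0] + B[0][0] = 1 + 0 = 1, A[1][1] + B[1][0] = -1 + -1 = -2) = -2 (attained at k = 1)
  C[1][1] = min over k of (A[1][0] + B[0][1] = 1 + 3 = 4, A[1][1] + B[1][1] = -1 + -3 = -4) = -4 (attained at k = 1)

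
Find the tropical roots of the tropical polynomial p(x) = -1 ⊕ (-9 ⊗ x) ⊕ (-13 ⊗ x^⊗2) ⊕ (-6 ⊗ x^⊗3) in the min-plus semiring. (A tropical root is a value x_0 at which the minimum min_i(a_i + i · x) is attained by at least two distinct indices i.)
Roots: {-7, 4, 8}

Each tropical root is a break point of the lower envelope of the lines y = a_i + i · x (there are 4 lines, with slopes 0, 1, ..., 3). Only the lines that attain the minimum somewhere contribute to roots; other lines are dominated. Here the surviving (envelope) indices are i = 3, i = 2, i = 1, i = 0.
Intersections between consecutive envelope lines give the roots: for adjacent envelope indices i < j the intersection is x = (a_i − a_j) / (j − i). Reading off the sorted break points: {-7, 4, 8}.
Verification: at each break x_0, at least two indices attain the minimum of min_i(a_i + i · x_0).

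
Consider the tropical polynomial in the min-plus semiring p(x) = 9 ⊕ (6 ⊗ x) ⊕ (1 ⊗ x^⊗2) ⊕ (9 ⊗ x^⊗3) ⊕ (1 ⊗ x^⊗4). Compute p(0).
p(0) = 1

A tropical monomial a ⊗ x^⊗i evaluates to a + i · x. Evaluating each term at x = 0:
  Term 0 contributes 9 + 0 · 0 = 9
  Term 1 contributes 6 + 1 · 0 = 6
  Term 2 contributes 1 + 2 · 0 = 1
  Term 3 contributes 9 + 3 · 0 = 9
  Term 4 contributes 1 + 4 · 0 = 1
p(0) = ⊕ of these = min[9, 6, 1, 9, 1] = 1.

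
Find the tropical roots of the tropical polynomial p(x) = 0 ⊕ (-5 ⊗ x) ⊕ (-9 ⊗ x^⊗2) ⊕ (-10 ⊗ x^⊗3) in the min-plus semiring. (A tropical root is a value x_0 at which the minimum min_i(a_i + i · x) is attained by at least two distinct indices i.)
Roots: {1, 4, 5}

Each tropical root is a break point of the lower envelope of the lines y = a_i + i · x (there are 4 lines, with slopes 0, 1, ..., 3). Only the lines that attain the minimum somewhere contribute to roots; other lines are dominated. Here the surviving (envelope) indices are i = 3, i = 2, i = 1, i = 0.
Intersections between consecutive envelope lines give the roots: for adjacent envelope indices i < j the intersection is x = (a_i − a_j) / (j − i). Reading off the sorted break points: {1, 4, 5}.
Verification: at each break x_0, at least two indices attain the minimum of min_i(a_i + i · x_0).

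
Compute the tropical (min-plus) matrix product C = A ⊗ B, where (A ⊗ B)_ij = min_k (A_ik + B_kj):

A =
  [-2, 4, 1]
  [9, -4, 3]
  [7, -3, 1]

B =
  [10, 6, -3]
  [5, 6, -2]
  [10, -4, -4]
A ⊗ B =
  [8, -3, -5]
  [1, -1, -6]
  [2, -3, -5]

Apply the min-plus product entry-by-entry:
  C[0][0] = min over k of (A[0][0] + B[0][0] = -2 + 10 = 8, A[0][1] + B[1][0] = 4 + 5 = 9, A[0][2] + B[2][0] = 1 + 10 = 11) = 8 (attained at k = 0)
  C[0][1] = min over k of (A[0][0] + B[0][1] = -2 + 6 = 4, A[0][1] + B[1][1] = 4 + 6 = 10, A[0][2] + B[2][1] = 1 + -4 = -3) = -3 (attained at k = 2)
  C[0][2] = min over k of (A[0][0] + B[0][2] = -2 + -3 = -5, A[0][1] + B[1][2] = 4 + -2 = 2, A[0][2] + B[2][2] = 1 + -4 = -3) = -5 (attained at k = 0)
  C[1][0] = min over k of (A[1][0] + B[0][0] = 9 + 10 = 19, A[1][1] + B[1][0] = -4 + 5 = 1, A[1][2] + B[2][0] = 3 + 10 = 13) = 1 (attained at k = 1)
  C[1][1] = min over k of (A[1][0] + B[0][1] = 9 + 6 = 15, A[1][1] + B[1][1] = -4 + 6 = 2, A[1][2] + B[2][1] = 3 + -4 = -1) = -1 (attained at k = 2)
  C[1][2] = min over k of (A[1][0] + B[0][2] = 9 + -3 = 6, A[1][1] + B[1][2] = -4 + -2 = -6, A[1][2] + B[2][2] = 3 + -4 = -1) = -6 (attained at k = 1)
  C[2][0] = min over k of (A[2][0] + B[0][0] = 7 + 10 = 17, A[2][1] + B[1][0] = -3 + 5 = 2, A[2][2] + B[2][0] = 1 + 10 = 11) = 2 (attained at k = 1)
  C[2][1] = min over k of (A[2][0] + B[0][1] = 7 + 6 = 13, A[2][1] + B[1][1] = -3 + 6 = 3, A[2][2] + B[2][1] = 1 + -4 = -3) = -3 (attained at k = 2)
  C[2][2] = min over k of (A[2][0] + B[0][2] = 7 + -3 = 4, A[2][1] + B[1][2] = -3 + -2 = -5, A[2][2] + B[2][2] = 1 + -4 = -3) = -5 (attained at k = 1)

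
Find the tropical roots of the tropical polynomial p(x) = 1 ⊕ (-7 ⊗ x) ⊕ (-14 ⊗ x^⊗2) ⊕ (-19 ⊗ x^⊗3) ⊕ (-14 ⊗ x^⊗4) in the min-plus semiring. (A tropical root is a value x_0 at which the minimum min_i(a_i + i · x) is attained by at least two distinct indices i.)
Roots: {-5, 5, 7, 8}

Each tropical root is a break point of the lower envelope of the lines y = a_i + i · x (there are 5 lines, with slopes 0, 1, ..., 4). Only the lines that attain the minimum somewhere contribute to roots; other lines are dominated. Here the surviving (envelope) indices are i = 4, i = 3, i = 2, i = 1, i = 0.
Intersections between consecutive envelope lines give the roots: for adjacent envelope indices i < j the intersection is x = (a_i − a_j) / (j − i). Reading off the sorted break points: {-5, 5, 7, 8}.
Verification: at each break x_0, at least two indices attain the minimum of min_i(a_i + i · x_0).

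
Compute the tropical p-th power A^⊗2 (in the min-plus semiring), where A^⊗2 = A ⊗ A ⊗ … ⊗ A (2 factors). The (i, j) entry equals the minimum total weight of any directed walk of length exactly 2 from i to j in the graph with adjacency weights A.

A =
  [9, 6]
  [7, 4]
A^⊗2 =
  [13, 10]
  [11, 8]

Each entry (A^⊗2)_ij equals the minimum over all length-2 walks i = v_0 → v_1 → … → v_2 = j of Σ_t A[v_t][v_{t+1}]. For example, for (i, j) = (0, 1) we minimise over 2 possible intermediate vertex sequences; the minimum is 10, attained along the walk 0 → 1 → 1.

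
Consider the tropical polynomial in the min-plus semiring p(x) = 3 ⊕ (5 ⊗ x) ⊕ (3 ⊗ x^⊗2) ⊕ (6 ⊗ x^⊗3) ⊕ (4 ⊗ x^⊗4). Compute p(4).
p(4) = 3

A tropical monomial a ⊗ x^⊗i evaluates to a + i · x. Evaluating each term at x = 4:
  Term 0 contributes 3 + 0 · 4 = 3
  Term 1 contributes 5 + 1 · 4 = 9
  Term 2 contributes 3 + 2 · 4 = 11
  Term 3 contributes 6 + 3 · 4 = 18
  Term 4 contributes 4 + 4 · 4 = 20
p(4) = ⊕ of these = min[3, 9, 11, 18, 20] = 3.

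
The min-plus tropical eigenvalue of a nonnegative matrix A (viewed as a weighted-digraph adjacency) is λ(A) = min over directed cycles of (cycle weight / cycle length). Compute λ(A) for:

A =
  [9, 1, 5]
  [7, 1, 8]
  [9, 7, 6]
λ(A) = 1

Enumerate directed cycles and compute their means (weight / length). Sample:
  cycle 0 → 0: weight = 9, length = 1, mean = 9/1 ≈ 9.000
  cycle 1 → 1: weight = 1, length = 1, mean = 1/1 ≈ 1.000
  cycle 2 → 2: weight = 6, length = 1, mean = 6/1 ≈ 6.000
  cycle 0 → 1 → 0: weight = 8, length = 2, mean = 8/2 ≈ 4.000
  cycle 0 → 2 → 0: weight = 14, length = 2, mean = 14/2 ≈ 7.000
  cycle 1 → 0 → 1: weight = 8, length = 2, mean = 8/2 ≈ 4.000
Minimum mean = 1.000, attained e.g. along the cycle 1 → 1 with weight 1 and length 1. So λ(A) = 1/1 = 1.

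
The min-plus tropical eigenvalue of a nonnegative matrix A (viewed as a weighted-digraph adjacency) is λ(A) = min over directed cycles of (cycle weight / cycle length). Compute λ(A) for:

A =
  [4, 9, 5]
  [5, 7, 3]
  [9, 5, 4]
λ(A) = 4

Enumerate directed cycles and compute their means (weight / length). Sample:
  cycle 0 → 0: weight = 4, length = 1, mean = 4/1 ≈ 4.000
  cycle 1 → 1: weight = 7, length = 1, mean = 7/1 ≈ 7.000
  cycle 2 → 2: weight = 4, length = 1, mean = 4/1 ≈ 4.000
  cycle 0 → 1 → 0: weight = 14, length = 2, mean = 14/2 ≈ 7.000
  cycle 0 → 2 → 0: weight = 14, length = 2, mean = 14/2 ≈ 7.000
  cycle 1 → 0 → 1: weight = 14, length = 2, mean = 14/2 ≈ 7.000
Minimum mean = 4.000, attained e.g. along the cycle 0 → 0 with weight 4 and length 1. So λ(A) = 4/1 = 4.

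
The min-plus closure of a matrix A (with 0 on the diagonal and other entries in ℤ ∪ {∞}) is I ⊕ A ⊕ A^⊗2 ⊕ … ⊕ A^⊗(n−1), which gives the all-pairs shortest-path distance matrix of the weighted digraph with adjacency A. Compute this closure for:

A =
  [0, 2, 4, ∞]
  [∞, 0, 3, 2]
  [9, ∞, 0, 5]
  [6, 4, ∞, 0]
Closure =
  [0, 2, 4, 4]
  [8, 0, 3, 2]
  [9, 9, 0, 5]
  [6, 4, 7, 0]

This is the Floyd-Warshall all-pairs shortest-path computation. For each intermediate vertex k = 0, 1, …, 3, update dist[i][j] ← min(dist[i][j], dist[i][k] + dist[k][j]). The final matrix gives, for each (i, j), the minimum total weight of any directed path from i to j (possibly empty when i = j).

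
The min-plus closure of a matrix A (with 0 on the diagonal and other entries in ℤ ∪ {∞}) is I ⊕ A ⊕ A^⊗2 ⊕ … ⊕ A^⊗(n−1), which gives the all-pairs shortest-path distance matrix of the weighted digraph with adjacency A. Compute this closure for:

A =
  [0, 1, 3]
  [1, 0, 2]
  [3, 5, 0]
Closure =
  [0, 1, 3]
  [1, 0, 2]
  [3, 4, 0]

This is the Floyd-Warshall all-pairs shortest-path computation. For each intermediate vertex k = 0, 1, …, 2, update dist[i][j] ← min(dist[i][j], dist[i][k] + dist[k][j]). The final matrix gives, for each (i, j), the minimum total weight of any directed path from i to j (possibly empty when i = j).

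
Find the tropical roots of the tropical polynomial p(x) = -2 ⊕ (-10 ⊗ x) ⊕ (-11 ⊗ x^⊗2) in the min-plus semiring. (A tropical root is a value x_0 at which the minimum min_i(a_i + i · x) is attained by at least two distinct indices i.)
Roots: {1, 8}

Each tropical root is a break point of the lower envelope of the lines y = a_i + i · x (there are 3 lines, with slopes 0, 1, ..., 2). Only the lines that attain the minimum somewhere contribute to roots; other lines are dominated. Here the surviving (envelope) indices are i = 2, i = 1, i = 0.
Intersections between consecutive envelope lines give the roots: for adjacent envelope indices i < j the intersection is x = (a_i − a_j) / (j − i). Reading off the sorted break points: {1, 8}.
Verification: at each break x_0, at least two indices attain the minimum of min_i(a_i + i · x_0).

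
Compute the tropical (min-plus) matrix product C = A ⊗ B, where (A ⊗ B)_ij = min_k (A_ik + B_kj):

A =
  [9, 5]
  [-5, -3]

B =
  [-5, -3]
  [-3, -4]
A ⊗ B =
  [2, 1]
  [-10, -8]

Apply the min-plus product entry-by-entry:
  C[0][0] = min over k of (A[0][0] + B[0][0] = 9 + -5 = 4, A[0][1] + B[1][0] = 5 + -3 = 2) = 2 (attained at k = 1)
  C[0][1] = min over k of (A[0][0] + B[0][1] = 9 + -3 = 6, A[0][1] + B[1][1] = 5 + -4 = 1) = 1 (attained at k = 1)
  C[1][0] = min over k of (A[1][0] + B[0][0] = -5 + -5 = -10, A[1][1] + B[1][0] = -3 + -3 = -6) = -10 (attained at k = 0)
  C[1][1] = min over k of (A[1][0] + B[0][1] = -5 + -3 = -8, A[1][1] + B[1][1] = -3 + -4 = -7) = -8 (attained at k = 0)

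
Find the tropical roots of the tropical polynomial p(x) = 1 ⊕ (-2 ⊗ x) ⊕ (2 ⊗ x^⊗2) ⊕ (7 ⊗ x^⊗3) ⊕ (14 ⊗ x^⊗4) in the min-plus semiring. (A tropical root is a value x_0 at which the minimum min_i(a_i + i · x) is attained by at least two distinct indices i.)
Roots: {-7, -5, -4, 3}

Each tropical root is a break point of the lower envelope of the lines y = a_i + i · x (there are 5 lines, with slopes 0, 1, ..., 4). Only the lines that attain the minimum somewhere contribute to roots; other lines are dominated. Here the surviving (envelope) indices are i = 4, i = 3, i = 2, i = 1, i = 0.
Intersections between consecutive envelope lines give the roots: for adjacent envelope indices i < j the intersection is x = (a_i − a_j) / (j − i). Reading off the sorted break points: {-7, -5, -4, 3}.
Verification: at each break x_0, at least two indices attain the minimum of min_i(a_i + i · x_0).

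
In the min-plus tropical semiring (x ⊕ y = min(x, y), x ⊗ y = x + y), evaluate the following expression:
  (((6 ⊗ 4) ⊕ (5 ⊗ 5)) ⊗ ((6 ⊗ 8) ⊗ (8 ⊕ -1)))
(((6 ⊗ 4) ⊕ (5 ⊗ 5)) ⊗ ((6 ⊗ 8) ⊗ (8 ⊕ -1))) = 23

Expand innermost to outermost. Recall ⊕ takes the minimum of its arguments and ⊗ takes their sum. Working out the expression (((6 ⊗ 4) ⊕ (5 ⊗ 5)) ⊗ ((6 ⊗ 8) ⊗ (8 ⊕ -1))) gives 23.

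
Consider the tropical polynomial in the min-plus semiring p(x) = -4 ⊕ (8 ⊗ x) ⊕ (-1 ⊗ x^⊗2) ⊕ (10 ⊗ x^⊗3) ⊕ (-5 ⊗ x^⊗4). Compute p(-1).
p(-1) = -9

A tropical monomial a ⊗ x^⊗i evaluates to a + i · x. Evaluating each term at x = -1:
  Term 0 contributes -4 + 0 · -1 = -4
  Term 1 contributes 8 + 1 · -1 = 7
  Term 2 contributes -1 + 2 · -1 = -3
  Term 3 contributes 10 + 3 · -1 = 7
  Term 4 contributes -5 + 4 · -1 = -9
p(-1) = ⊕ of these = min[-4, 7, -3, 7, -9] = -9.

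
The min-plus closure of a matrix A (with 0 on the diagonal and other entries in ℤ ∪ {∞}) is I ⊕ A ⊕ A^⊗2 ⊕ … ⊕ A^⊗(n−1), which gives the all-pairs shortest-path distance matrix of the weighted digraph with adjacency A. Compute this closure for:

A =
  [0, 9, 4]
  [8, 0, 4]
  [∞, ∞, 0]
Closure =
  [0, 9, 4]
  [8, 0, 4]
  [∞, ∞, 0]

This is the Floyd-Warshall all-pairs shortest-path computation. For each intermediate vertex k = 0, 1, …, 2, update dist[i][j] ← min(dist[i][j], dist[i][k] + dist[k][j]). The final matrix gives, for each (i, j), the minimum total weight of any directed path from i to j (possibly empty when i = j).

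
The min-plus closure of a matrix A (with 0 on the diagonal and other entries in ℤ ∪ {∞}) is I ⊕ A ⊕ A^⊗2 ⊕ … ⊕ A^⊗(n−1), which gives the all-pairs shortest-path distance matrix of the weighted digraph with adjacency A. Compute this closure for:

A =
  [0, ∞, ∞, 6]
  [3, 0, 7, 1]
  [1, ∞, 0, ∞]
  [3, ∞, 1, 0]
Closure =
  [0, ∞, 7, 6]
  [3, 0, 2, 1]
  [1, ∞, 0, 7]
  [2, ∞, 1, 0]

This is the Floyd-Warshall all-pairs shortest-path computation. For each intermediate vertex k = 0, 1, …, 3, update dist[i][j] ← min(dist[i][j], dist[i][k] + dist[k][j]). The final matrix gives, for each (i, j), the minimum total weight of any directed path from i to j (possibly empty when i = j).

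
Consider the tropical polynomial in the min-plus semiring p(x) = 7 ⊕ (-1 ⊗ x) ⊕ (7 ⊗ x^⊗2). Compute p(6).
p(6) = 5

A tropical monomial a ⊗ x^⊗i evaluates to a + i · x. Evaluating each term at x = 6:
  Term 0 contributes 7 + 0 · 6 = 7
  Term 1 contributes -1 + 1 · 6 = 5
  Term 2 contributes 7 + 2 · 6 = 19
p(6) = ⊕ of these = min[7, 5, 19] = 5.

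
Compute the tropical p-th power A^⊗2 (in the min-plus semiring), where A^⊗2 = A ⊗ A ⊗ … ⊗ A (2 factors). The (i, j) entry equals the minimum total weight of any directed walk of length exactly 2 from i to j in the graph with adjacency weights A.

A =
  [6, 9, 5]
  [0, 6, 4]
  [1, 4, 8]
A^⊗2 =
  [6, 9, 11]
  [5, 8, 5]
  [4, 10, 6]

Each entry (A^⊗2)_ij equals the minimum over all length-2 walks i = v_0 → v_1 → … → v_2 = j of Σ_t A[v_t][v_{t+1}]. For example, for (i, j) = (0, 2) we minimise over 3 possible intermediate vertex sequences; the minimum is 11, attained along the walk 0 → 0 → 2.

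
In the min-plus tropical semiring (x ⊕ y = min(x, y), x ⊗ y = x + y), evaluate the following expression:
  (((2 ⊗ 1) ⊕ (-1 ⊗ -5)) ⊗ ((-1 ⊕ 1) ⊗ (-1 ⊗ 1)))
(((2 ⊗ 1) ⊕ (-1 ⊗ -5)) ⊗ ((-1 ⊕ 1) ⊗ (-1 ⊗ 1))) = -7

Expand innermost to outermost. Recall ⊕ takes the minimum of its arguments and ⊗ takes their sum. Working out the expression (((2 ⊗ 1) ⊕ (-1 ⊗ -5)) ⊗ ((-1 ⊕ 1) ⊗ (-1 ⊗ 1))) gives -7.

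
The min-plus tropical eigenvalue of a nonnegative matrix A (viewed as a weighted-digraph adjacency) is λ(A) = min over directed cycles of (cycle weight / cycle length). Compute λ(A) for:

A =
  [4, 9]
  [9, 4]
λ(A) = 4

Enumerate directed cycles and compute their means (weight / length). Sample:
  cycle 0 → 0: weight = 4, length = 1, mean = 4/1 ≈ 4.000
  cycle 1 → 1: weight = 4, length = 1, mean = 4/1 ≈ 4.000
  cycle 0 → 1 → 0: weight = 18, length = 2, mean = 18/2 ≈ 9.000
  cycle 1 → 0 → 1: weight = 18, length = 2, mean = 18/2 ≈ 9.000
Minimum mean = 4.000, attained e.g. along the cycle 0 → 0 with weight 4 and length 1. So λ(A) = 4/1 = 4.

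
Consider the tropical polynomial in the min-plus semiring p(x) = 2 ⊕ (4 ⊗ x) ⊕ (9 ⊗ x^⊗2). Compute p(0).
p(0) = 2

A tropical monomial a ⊗ x^⊗i evaluates to a + i · x. Evaluating each term at x = 0:
  Term 0 contributes 2 + 0 · 0 = 2
  Term 1 contributes 4 + 1 · 0 = 4
  Term 2 contributes 9 + 2 · 0 = 9
p(0) = ⊕ of these = min[2, 4, 9] = 2.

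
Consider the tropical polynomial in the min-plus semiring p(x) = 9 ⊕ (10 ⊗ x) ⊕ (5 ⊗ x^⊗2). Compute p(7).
p(7) = 9

A tropical monomial a ⊗ x^⊗i evaluates to a + i · x. Evaluating each term at x = 7:
  Term 0 contributes 9 + 0 · 7 = 9
  Term 1 contributes 10 + 1 · 7 = 17
  Term 2 contributes 5 + 2 · 7 = 19
p(7) = ⊕ of these = min[9, 17, 19] = 9.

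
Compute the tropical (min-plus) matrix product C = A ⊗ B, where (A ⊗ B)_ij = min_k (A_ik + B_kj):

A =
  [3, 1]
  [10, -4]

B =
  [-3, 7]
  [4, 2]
A ⊗ B =
  [0, 3]
  [0, -2]

Apply the min-plus product entry-by-entry:
  C[0][0] = min over k of (A[0][0] + B[0][0] = 3 + -3 = 0, A[0][1] + B[1][0] = 1 + 4 = 5) = 0 (attained at k = 0)
  C[0][1] = min over k of (A[0][0] + B[0][1] = 3 + 7 = 10, A[0][1] + B[1][1] = 1 + 2 = 3) = 3 (attained at k = 1)
  C[1][0] = min over k of (A[1][0] + B[0][0] = 10 + -3 = 7, A[1][1] + B[1][0] = -4 + 4 = 0) = 0 (attained at k = 1)
  C[1][1] = min over k of (A[1][0] + B[0][1] = 10 + 7 = 17, A[1][1] + B[1][1] = -4 + 2 = -2) = -2 (attained at k = 1)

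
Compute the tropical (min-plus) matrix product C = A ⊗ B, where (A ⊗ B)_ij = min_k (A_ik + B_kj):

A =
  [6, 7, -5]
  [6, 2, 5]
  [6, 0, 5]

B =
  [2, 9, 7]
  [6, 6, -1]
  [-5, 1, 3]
A ⊗ B =
  [-10, -4, -2]
  [0, 6, 1]
  [0, 6, -1]

Apply the min-plus product entry-by-entry:
  C[0][0] = min over k of (A[0][0] + B[0][0] = 6 + 2 = 8, A[0][1] + B[1][0] = 7 + 6 = 13, A[0][2] + B[2][0] = -5 + -5 = -10) = -10 (attained at k = 2)
  C[0][1] = min over k of (A[0][0] + B[0][1] = 6 + 9 = 15, A[0][1] + B[1][1] = 7 + 6 = 13, A[0][2] + B[2][1] = -5 + 1 = -4) = -4 (attained at k = 2)
  C[0][2] = min over k of (A[0][0] + B[0][2] = 6 + 7 = 13, A[0][1] + B[1][2] = 7 + -1 = 6, A[0][2] + B[2][2] = -5 + 3 = -2) = -2 (attained at k = 2)
  C[1][0] = min over k of (A[1][0] + B[0][0] = 6 + 2 = 8, A[1][1] + B[1][0] = 2 + 6 = 8, A[1][2] + B[2][0] = 5 + -5 = 0) = 0 (attained at k = 2)
  C[1][1] = min over k of (A[1][0] + B[0][1] = 6 + 9 = 15, A[1][1] + B[1][1] = 2 + 6 = 8, A[1][2] + B[2][1] = 5 + 1 = 6) = 6 (attained at k = 2)
  C[1][2] = min over k of (A[1][0] + B[0][2] = 6 + 7 = 13, A[1][1] + B[1][2] = 2 + -1 = 1, A[1][2] + B[2][2] = 5 + 3 = 8) = 1 (attained at k = 1)
  C[2][0] = min over k of (A[2][0] + B[0][0] = 6 + 2 = 8, A[2][1] + B[1][0] = 0 + 6 = 6, A[2][2] + B[2][0] = 5 + -5 = 0) = 0 (attained at k = 2)
  C[2][1] = min over k of (A[2][0] + B[0][1] = 6 + 9 = 15, A[2][1] + B[1][1] = 0 + 6 = 6, A[2][2] + B[2][1] = 5 + 1 = 6) = 6 (attained at k = 1)
  C[2][2] = min over k of (A[2][0] + B[0][2] = 6 + 7 = 13, A[2][1] + B[1][2] = 0 + -1 = -1, A[2][2] + B[2][2] = 5 + 3 = 8) = -1 (attained at k = 1)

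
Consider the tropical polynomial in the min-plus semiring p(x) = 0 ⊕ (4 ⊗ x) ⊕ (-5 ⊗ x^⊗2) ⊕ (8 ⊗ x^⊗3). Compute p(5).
p(5) = 0

A tropical monomial a ⊗ x^⊗i evaluates to a + i · x. Evaluating each term at x = 5:
  Term 0 contributes 0 + 0 · 5 = 0
  Term 1 contributes 4 + 1 · 5 = 9
  Term 2 contributes -5 + 2 · 5 = 5
  Term 3 contributes 8 + 3 · 5 = 23
p(5) = ⊕ of these = min[0, 9, 5, 23] = 0.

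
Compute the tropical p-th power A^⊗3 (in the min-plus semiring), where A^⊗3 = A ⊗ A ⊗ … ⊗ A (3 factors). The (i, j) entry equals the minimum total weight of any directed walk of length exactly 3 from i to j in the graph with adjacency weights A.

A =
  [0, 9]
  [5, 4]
A^⊗3 =
  [0, 9]
  [5, 12]

Each entry (A^⊗3)_ij equals the minimum over all length-3 walks i = v_0 → v_1 → … → v_3 = j of Σ_t A[v_t][v_{t+1}]. For example, for (i, j) = (0, 1) we minimise over 4 possible intermediate vertex sequences; the minimum is 9, attained along the walk 0 → 0 → 0 → 1.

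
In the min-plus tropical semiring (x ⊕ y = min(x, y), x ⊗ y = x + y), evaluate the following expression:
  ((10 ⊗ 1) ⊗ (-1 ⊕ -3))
((10 ⊗ 1) ⊗ (-1 ⊕ -3)) = 8

Expand innermost to outermost. Recall ⊕ takes the minimum of its arguments and ⊗ takes their sum. Working out the expression ((10 ⊗ 1) ⊗ (-1 ⊕ -3)) gives 8.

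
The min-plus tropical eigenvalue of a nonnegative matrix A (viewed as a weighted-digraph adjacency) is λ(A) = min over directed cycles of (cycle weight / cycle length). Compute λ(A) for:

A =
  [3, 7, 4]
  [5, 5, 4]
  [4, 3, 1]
λ(A) = 1

Enumerate directed cycles and compute their means (weight / length). Sample:
  cycle 0 → 0: weight = 3, length = 1, mean = 3/1 ≈ 3.000
  cycle 1 → 1: weight = 5, length = 1, mean = 5/1 ≈ 5.000
  cycle 2 → 2: weight = 1, length = 1, mean = 1/1 ≈ 1.000
  cycle 0 → 1 → 0: weight = 12, length = 2, mean = 12/2 ≈ 6.000
  cycle 0 → 2 → 0: weight = 8, length = 2, mean = 8/2 ≈ 4.000
  cycle 1 → 0 → 1: weight = 12, length = 2, mean = 12/2 ≈ 6.000
Minimum mean = 1.000, attained e.g. along the cycle 2 → 2 with weight 1 and length 1. So λ(A) = 1/1 = 1.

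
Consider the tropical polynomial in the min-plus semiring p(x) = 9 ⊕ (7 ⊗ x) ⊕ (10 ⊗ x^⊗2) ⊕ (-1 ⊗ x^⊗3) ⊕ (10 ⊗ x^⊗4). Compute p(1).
p(1) = 2

A tropical monomial a ⊗ x^⊗i evaluates to a + i · x. Evaluating each term at x = 1:
  Term 0 contributes 9 + 0 · 1 = 9
  Term 1 contributes 7 + 1 · 1 = 8
  Term 2 contributes 10 + 2 · 1 = 12
  Term 3 contributes -1 + 3 · 1 = 2
  Term 4 contributes 10 + 4 · 1 = 14
p(1) = ⊕ of these = min[9, 8, 12, 2, 14] = 2.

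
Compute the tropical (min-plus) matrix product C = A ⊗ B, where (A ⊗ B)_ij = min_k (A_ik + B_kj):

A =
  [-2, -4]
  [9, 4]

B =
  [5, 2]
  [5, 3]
A ⊗ B =
  [1, -1]
  [9, 7]

Apply the min-plus product entry-by-entry:
  C[0][0] = min over k of (A[0][0] + B[0][0] = -2 + 5 = 3, A[0][1] + B[1][0] = -4 + 5 = 1) = 1 (attained at k = 1)
  C[0][1] = min over k of (A[0][0] + B[0][1] = -2 + 2 = 0, A[0][1] + B[1][1] = -4 + 3 = -1) = -1 (attained at k = 1)
  C[1][0] = min over k of (A[1][0] + B[0][0] = 9 + 5 = 14, A[1][1] + B[1][0] = 4 + 5 = 9) = 9 (attained at k = 1)
  C[1][1] = min over k of (A[1][0] + B[0][1] = 9 + 2 = 11, A[1][1] + B[1][1] = 4 + 3 = 7) = 7 (attained at k = 1)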